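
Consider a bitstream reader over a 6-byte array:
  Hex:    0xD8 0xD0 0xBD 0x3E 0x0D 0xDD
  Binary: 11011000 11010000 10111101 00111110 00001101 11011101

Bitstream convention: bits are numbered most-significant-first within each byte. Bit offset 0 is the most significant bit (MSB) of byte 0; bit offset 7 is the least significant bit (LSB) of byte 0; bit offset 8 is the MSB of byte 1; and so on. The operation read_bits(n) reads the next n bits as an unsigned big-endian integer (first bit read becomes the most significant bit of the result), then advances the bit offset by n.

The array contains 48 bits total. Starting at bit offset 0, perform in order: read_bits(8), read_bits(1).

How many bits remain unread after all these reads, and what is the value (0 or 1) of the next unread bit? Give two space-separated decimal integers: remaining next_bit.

Answer: 39 1

Derivation:
Read 1: bits[0:8] width=8 -> value=216 (bin 11011000); offset now 8 = byte 1 bit 0; 40 bits remain
Read 2: bits[8:9] width=1 -> value=1 (bin 1); offset now 9 = byte 1 bit 1; 39 bits remain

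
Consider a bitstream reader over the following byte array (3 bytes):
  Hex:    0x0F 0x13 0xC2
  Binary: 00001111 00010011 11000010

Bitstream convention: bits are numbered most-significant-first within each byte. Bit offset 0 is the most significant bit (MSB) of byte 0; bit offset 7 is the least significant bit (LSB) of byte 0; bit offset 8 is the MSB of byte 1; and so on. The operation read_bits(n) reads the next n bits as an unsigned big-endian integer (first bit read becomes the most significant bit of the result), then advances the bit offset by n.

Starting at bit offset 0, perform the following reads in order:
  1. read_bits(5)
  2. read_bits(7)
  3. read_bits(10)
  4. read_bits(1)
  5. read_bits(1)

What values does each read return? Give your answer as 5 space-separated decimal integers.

Answer: 1 113 240 1 0

Derivation:
Read 1: bits[0:5] width=5 -> value=1 (bin 00001); offset now 5 = byte 0 bit 5; 19 bits remain
Read 2: bits[5:12] width=7 -> value=113 (bin 1110001); offset now 12 = byte 1 bit 4; 12 bits remain
Read 3: bits[12:22] width=10 -> value=240 (bin 0011110000); offset now 22 = byte 2 bit 6; 2 bits remain
Read 4: bits[22:23] width=1 -> value=1 (bin 1); offset now 23 = byte 2 bit 7; 1 bits remain
Read 5: bits[23:24] width=1 -> value=0 (bin 0); offset now 24 = byte 3 bit 0; 0 bits remain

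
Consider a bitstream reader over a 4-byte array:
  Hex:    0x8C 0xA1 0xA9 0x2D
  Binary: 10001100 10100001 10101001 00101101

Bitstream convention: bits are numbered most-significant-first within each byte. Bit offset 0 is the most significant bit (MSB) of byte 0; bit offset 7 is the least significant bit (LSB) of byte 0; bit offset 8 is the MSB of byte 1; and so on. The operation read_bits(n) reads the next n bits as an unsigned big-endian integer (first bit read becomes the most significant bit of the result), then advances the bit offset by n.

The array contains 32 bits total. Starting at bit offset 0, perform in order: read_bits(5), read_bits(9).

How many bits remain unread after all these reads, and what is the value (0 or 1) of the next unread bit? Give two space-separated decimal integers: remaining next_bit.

Answer: 18 0

Derivation:
Read 1: bits[0:5] width=5 -> value=17 (bin 10001); offset now 5 = byte 0 bit 5; 27 bits remain
Read 2: bits[5:14] width=9 -> value=296 (bin 100101000); offset now 14 = byte 1 bit 6; 18 bits remain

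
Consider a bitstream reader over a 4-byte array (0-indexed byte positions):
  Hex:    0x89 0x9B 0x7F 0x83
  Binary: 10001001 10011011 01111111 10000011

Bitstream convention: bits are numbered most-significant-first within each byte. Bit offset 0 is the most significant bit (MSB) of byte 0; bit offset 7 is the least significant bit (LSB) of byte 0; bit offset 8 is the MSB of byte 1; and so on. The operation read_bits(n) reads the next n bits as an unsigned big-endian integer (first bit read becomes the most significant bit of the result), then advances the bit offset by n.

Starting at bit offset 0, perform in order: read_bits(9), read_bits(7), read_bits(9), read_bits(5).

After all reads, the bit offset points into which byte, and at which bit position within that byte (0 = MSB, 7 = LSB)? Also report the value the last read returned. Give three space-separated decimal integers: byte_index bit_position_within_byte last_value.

Answer: 3 6 0

Derivation:
Read 1: bits[0:9] width=9 -> value=275 (bin 100010011); offset now 9 = byte 1 bit 1; 23 bits remain
Read 2: bits[9:16] width=7 -> value=27 (bin 0011011); offset now 16 = byte 2 bit 0; 16 bits remain
Read 3: bits[16:25] width=9 -> value=255 (bin 011111111); offset now 25 = byte 3 bit 1; 7 bits remain
Read 4: bits[25:30] width=5 -> value=0 (bin 00000); offset now 30 = byte 3 bit 6; 2 bits remain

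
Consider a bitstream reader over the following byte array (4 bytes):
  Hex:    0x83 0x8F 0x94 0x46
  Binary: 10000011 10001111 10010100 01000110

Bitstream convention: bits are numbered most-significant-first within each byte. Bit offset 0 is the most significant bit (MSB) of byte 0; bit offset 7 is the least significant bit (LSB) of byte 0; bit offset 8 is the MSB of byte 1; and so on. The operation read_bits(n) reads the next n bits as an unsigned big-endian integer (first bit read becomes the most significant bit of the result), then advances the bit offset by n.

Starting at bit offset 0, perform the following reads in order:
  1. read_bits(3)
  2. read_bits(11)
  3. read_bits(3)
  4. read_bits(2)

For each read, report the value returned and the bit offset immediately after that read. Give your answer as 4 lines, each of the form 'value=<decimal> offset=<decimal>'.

Answer: value=4 offset=3
value=227 offset=14
value=7 offset=17
value=0 offset=19

Derivation:
Read 1: bits[0:3] width=3 -> value=4 (bin 100); offset now 3 = byte 0 bit 3; 29 bits remain
Read 2: bits[3:14] width=11 -> value=227 (bin 00011100011); offset now 14 = byte 1 bit 6; 18 bits remain
Read 3: bits[14:17] width=3 -> value=7 (bin 111); offset now 17 = byte 2 bit 1; 15 bits remain
Read 4: bits[17:19] width=2 -> value=0 (bin 00); offset now 19 = byte 2 bit 3; 13 bits remain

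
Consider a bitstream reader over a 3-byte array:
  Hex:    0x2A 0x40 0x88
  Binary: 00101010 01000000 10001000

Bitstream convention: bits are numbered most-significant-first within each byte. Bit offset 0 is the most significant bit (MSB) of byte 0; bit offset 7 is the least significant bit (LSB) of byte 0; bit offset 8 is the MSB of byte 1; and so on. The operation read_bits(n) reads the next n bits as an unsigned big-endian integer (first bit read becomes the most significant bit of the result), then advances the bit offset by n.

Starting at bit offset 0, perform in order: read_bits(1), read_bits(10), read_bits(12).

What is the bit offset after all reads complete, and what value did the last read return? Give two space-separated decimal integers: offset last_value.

Answer: 23 68

Derivation:
Read 1: bits[0:1] width=1 -> value=0 (bin 0); offset now 1 = byte 0 bit 1; 23 bits remain
Read 2: bits[1:11] width=10 -> value=338 (bin 0101010010); offset now 11 = byte 1 bit 3; 13 bits remain
Read 3: bits[11:23] width=12 -> value=68 (bin 000001000100); offset now 23 = byte 2 bit 7; 1 bits remain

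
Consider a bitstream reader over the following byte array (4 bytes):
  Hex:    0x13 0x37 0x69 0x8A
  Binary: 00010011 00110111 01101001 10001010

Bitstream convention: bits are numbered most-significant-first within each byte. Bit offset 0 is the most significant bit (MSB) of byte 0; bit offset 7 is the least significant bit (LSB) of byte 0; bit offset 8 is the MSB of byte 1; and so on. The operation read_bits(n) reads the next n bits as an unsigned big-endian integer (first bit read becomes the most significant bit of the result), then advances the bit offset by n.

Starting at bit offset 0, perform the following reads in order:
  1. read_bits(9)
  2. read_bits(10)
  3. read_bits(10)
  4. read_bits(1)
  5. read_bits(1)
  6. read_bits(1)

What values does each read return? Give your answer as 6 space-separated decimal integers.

Read 1: bits[0:9] width=9 -> value=38 (bin 000100110); offset now 9 = byte 1 bit 1; 23 bits remain
Read 2: bits[9:19] width=10 -> value=443 (bin 0110111011); offset now 19 = byte 2 bit 3; 13 bits remain
Read 3: bits[19:29] width=10 -> value=305 (bin 0100110001); offset now 29 = byte 3 bit 5; 3 bits remain
Read 4: bits[29:30] width=1 -> value=0 (bin 0); offset now 30 = byte 3 bit 6; 2 bits remain
Read 5: bits[30:31] width=1 -> value=1 (bin 1); offset now 31 = byte 3 bit 7; 1 bits remain
Read 6: bits[31:32] width=1 -> value=0 (bin 0); offset now 32 = byte 4 bit 0; 0 bits remain

Answer: 38 443 305 0 1 0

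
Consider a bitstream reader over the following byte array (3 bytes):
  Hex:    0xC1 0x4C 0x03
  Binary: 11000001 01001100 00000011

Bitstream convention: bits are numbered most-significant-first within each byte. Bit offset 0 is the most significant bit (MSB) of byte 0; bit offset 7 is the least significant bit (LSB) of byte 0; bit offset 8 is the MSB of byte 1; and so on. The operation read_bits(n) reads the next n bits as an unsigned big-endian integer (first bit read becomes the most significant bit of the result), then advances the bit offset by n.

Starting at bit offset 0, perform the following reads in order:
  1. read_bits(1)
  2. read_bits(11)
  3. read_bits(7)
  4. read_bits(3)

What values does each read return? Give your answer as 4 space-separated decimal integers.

Read 1: bits[0:1] width=1 -> value=1 (bin 1); offset now 1 = byte 0 bit 1; 23 bits remain
Read 2: bits[1:12] width=11 -> value=1044 (bin 10000010100); offset now 12 = byte 1 bit 4; 12 bits remain
Read 3: bits[12:19] width=7 -> value=96 (bin 1100000); offset now 19 = byte 2 bit 3; 5 bits remain
Read 4: bits[19:22] width=3 -> value=0 (bin 000); offset now 22 = byte 2 bit 6; 2 bits remain

Answer: 1 1044 96 0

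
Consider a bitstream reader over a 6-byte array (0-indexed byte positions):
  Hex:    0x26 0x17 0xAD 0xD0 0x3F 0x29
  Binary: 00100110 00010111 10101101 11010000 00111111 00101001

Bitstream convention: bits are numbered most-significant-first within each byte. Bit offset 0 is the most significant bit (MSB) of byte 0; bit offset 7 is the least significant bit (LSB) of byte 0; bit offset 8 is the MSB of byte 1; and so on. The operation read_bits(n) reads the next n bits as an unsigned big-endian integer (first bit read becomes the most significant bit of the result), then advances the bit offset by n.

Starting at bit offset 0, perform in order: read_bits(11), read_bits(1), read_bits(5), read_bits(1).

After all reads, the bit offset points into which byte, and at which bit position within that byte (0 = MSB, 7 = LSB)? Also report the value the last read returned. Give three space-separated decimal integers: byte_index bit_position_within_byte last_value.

Read 1: bits[0:11] width=11 -> value=304 (bin 00100110000); offset now 11 = byte 1 bit 3; 37 bits remain
Read 2: bits[11:12] width=1 -> value=1 (bin 1); offset now 12 = byte 1 bit 4; 36 bits remain
Read 3: bits[12:17] width=5 -> value=15 (bin 01111); offset now 17 = byte 2 bit 1; 31 bits remain
Read 4: bits[17:18] width=1 -> value=0 (bin 0); offset now 18 = byte 2 bit 2; 30 bits remain

Answer: 2 2 0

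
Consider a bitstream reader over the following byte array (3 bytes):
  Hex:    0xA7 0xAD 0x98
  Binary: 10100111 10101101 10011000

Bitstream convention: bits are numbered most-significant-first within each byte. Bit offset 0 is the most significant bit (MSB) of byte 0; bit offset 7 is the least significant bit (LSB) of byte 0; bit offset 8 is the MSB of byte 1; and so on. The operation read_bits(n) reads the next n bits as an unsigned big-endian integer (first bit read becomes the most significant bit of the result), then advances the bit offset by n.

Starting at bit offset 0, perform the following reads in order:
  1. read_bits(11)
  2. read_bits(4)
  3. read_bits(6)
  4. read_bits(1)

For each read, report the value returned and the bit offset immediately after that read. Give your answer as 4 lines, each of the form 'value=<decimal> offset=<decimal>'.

Answer: value=1341 offset=11
value=6 offset=15
value=51 offset=21
value=0 offset=22

Derivation:
Read 1: bits[0:11] width=11 -> value=1341 (bin 10100111101); offset now 11 = byte 1 bit 3; 13 bits remain
Read 2: bits[11:15] width=4 -> value=6 (bin 0110); offset now 15 = byte 1 bit 7; 9 bits remain
Read 3: bits[15:21] width=6 -> value=51 (bin 110011); offset now 21 = byte 2 bit 5; 3 bits remain
Read 4: bits[21:22] width=1 -> value=0 (bin 0); offset now 22 = byte 2 bit 6; 2 bits remain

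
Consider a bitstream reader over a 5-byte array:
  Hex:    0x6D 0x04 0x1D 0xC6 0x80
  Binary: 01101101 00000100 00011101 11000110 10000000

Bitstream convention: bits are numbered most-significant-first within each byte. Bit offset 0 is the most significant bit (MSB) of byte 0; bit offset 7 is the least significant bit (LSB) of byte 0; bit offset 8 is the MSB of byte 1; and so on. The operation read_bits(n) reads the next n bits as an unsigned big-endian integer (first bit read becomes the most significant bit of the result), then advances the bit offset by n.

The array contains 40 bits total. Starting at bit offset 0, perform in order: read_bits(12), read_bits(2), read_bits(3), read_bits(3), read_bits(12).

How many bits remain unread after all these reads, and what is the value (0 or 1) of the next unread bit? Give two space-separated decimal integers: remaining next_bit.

Answer: 8 1

Derivation:
Read 1: bits[0:12] width=12 -> value=1744 (bin 011011010000); offset now 12 = byte 1 bit 4; 28 bits remain
Read 2: bits[12:14] width=2 -> value=1 (bin 01); offset now 14 = byte 1 bit 6; 26 bits remain
Read 3: bits[14:17] width=3 -> value=0 (bin 000); offset now 17 = byte 2 bit 1; 23 bits remain
Read 4: bits[17:20] width=3 -> value=1 (bin 001); offset now 20 = byte 2 bit 4; 20 bits remain
Read 5: bits[20:32] width=12 -> value=3526 (bin 110111000110); offset now 32 = byte 4 bit 0; 8 bits remain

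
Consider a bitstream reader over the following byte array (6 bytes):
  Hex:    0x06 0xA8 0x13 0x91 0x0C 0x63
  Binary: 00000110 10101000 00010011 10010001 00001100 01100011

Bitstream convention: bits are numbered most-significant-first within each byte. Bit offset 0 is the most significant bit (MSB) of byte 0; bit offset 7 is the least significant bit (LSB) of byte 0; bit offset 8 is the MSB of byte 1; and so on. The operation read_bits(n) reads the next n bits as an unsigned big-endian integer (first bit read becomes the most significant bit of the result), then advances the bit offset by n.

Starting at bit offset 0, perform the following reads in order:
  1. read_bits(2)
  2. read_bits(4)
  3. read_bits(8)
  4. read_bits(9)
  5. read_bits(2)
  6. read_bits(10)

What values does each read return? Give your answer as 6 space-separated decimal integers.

Read 1: bits[0:2] width=2 -> value=0 (bin 00); offset now 2 = byte 0 bit 2; 46 bits remain
Read 2: bits[2:6] width=4 -> value=1 (bin 0001); offset now 6 = byte 0 bit 6; 42 bits remain
Read 3: bits[6:14] width=8 -> value=170 (bin 10101010); offset now 14 = byte 1 bit 6; 34 bits remain
Read 4: bits[14:23] width=9 -> value=9 (bin 000001001); offset now 23 = byte 2 bit 7; 25 bits remain
Read 5: bits[23:25] width=2 -> value=3 (bin 11); offset now 25 = byte 3 bit 1; 23 bits remain
Read 6: bits[25:35] width=10 -> value=136 (bin 0010001000); offset now 35 = byte 4 bit 3; 13 bits remain

Answer: 0 1 170 9 3 136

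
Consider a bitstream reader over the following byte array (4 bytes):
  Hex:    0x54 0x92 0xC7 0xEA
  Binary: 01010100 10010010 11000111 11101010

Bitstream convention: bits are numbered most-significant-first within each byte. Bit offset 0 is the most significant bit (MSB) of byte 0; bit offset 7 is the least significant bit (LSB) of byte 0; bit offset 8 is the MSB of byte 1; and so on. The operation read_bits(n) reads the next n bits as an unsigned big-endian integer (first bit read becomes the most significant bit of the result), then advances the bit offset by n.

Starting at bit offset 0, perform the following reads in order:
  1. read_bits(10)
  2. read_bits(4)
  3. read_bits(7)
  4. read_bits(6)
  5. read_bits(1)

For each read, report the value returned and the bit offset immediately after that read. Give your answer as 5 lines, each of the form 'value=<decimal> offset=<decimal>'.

Read 1: bits[0:10] width=10 -> value=338 (bin 0101010010); offset now 10 = byte 1 bit 2; 22 bits remain
Read 2: bits[10:14] width=4 -> value=4 (bin 0100); offset now 14 = byte 1 bit 6; 18 bits remain
Read 3: bits[14:21] width=7 -> value=88 (bin 1011000); offset now 21 = byte 2 bit 5; 11 bits remain
Read 4: bits[21:27] width=6 -> value=63 (bin 111111); offset now 27 = byte 3 bit 3; 5 bits remain
Read 5: bits[27:28] width=1 -> value=0 (bin 0); offset now 28 = byte 3 bit 4; 4 bits remain

Answer: value=338 offset=10
value=4 offset=14
value=88 offset=21
value=63 offset=27
value=0 offset=28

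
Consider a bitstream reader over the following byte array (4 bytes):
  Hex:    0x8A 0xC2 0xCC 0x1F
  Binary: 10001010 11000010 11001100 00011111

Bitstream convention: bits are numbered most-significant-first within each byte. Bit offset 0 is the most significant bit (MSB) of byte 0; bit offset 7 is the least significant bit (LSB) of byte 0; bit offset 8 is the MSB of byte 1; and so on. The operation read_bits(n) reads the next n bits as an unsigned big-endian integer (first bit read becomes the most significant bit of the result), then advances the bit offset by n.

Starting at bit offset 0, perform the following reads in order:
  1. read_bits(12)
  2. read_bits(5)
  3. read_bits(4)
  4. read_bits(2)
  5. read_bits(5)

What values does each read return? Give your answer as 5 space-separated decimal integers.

Answer: 2220 5 9 2 1

Derivation:
Read 1: bits[0:12] width=12 -> value=2220 (bin 100010101100); offset now 12 = byte 1 bit 4; 20 bits remain
Read 2: bits[12:17] width=5 -> value=5 (bin 00101); offset now 17 = byte 2 bit 1; 15 bits remain
Read 3: bits[17:21] width=4 -> value=9 (bin 1001); offset now 21 = byte 2 bit 5; 11 bits remain
Read 4: bits[21:23] width=2 -> value=2 (bin 10); offset now 23 = byte 2 bit 7; 9 bits remain
Read 5: bits[23:28] width=5 -> value=1 (bin 00001); offset now 28 = byte 3 bit 4; 4 bits remain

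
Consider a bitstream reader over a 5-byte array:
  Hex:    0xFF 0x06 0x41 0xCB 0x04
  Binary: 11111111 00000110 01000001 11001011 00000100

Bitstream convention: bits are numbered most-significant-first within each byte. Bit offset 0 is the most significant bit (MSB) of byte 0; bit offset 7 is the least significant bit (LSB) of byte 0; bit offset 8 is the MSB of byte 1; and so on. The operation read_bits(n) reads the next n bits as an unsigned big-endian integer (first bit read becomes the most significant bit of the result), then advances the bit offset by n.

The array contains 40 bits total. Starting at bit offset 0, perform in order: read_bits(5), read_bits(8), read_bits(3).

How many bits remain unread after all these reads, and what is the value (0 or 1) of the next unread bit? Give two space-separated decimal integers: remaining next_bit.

Answer: 24 0

Derivation:
Read 1: bits[0:5] width=5 -> value=31 (bin 11111); offset now 5 = byte 0 bit 5; 35 bits remain
Read 2: bits[5:13] width=8 -> value=224 (bin 11100000); offset now 13 = byte 1 bit 5; 27 bits remain
Read 3: bits[13:16] width=3 -> value=6 (bin 110); offset now 16 = byte 2 bit 0; 24 bits remain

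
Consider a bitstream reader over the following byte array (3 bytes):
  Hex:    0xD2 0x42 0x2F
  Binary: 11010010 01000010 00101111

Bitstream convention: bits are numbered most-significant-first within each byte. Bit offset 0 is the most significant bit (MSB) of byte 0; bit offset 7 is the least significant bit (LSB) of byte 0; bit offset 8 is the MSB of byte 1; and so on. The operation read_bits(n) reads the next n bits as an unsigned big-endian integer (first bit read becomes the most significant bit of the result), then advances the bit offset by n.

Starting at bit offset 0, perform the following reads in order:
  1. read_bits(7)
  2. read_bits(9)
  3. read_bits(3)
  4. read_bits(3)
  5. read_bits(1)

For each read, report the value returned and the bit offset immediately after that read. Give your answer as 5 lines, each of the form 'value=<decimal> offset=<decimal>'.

Answer: value=105 offset=7
value=66 offset=16
value=1 offset=19
value=3 offset=22
value=1 offset=23

Derivation:
Read 1: bits[0:7] width=7 -> value=105 (bin 1101001); offset now 7 = byte 0 bit 7; 17 bits remain
Read 2: bits[7:16] width=9 -> value=66 (bin 001000010); offset now 16 = byte 2 bit 0; 8 bits remain
Read 3: bits[16:19] width=3 -> value=1 (bin 001); offset now 19 = byte 2 bit 3; 5 bits remain
Read 4: bits[19:22] width=3 -> value=3 (bin 011); offset now 22 = byte 2 bit 6; 2 bits remain
Read 5: bits[22:23] width=1 -> value=1 (bin 1); offset now 23 = byte 2 bit 7; 1 bits remain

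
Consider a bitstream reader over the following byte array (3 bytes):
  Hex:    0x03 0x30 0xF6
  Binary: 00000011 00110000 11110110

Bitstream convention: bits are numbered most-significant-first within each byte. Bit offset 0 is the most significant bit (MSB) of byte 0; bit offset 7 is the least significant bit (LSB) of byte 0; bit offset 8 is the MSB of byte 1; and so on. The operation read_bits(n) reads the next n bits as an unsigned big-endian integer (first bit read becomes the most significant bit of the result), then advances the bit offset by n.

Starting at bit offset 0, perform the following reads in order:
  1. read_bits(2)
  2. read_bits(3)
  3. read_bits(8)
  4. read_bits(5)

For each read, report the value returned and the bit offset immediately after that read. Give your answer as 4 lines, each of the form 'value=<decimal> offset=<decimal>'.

Answer: value=0 offset=2
value=0 offset=5
value=102 offset=13
value=3 offset=18

Derivation:
Read 1: bits[0:2] width=2 -> value=0 (bin 00); offset now 2 = byte 0 bit 2; 22 bits remain
Read 2: bits[2:5] width=3 -> value=0 (bin 000); offset now 5 = byte 0 bit 5; 19 bits remain
Read 3: bits[5:13] width=8 -> value=102 (bin 01100110); offset now 13 = byte 1 bit 5; 11 bits remain
Read 4: bits[13:18] width=5 -> value=3 (bin 00011); offset now 18 = byte 2 bit 2; 6 bits remain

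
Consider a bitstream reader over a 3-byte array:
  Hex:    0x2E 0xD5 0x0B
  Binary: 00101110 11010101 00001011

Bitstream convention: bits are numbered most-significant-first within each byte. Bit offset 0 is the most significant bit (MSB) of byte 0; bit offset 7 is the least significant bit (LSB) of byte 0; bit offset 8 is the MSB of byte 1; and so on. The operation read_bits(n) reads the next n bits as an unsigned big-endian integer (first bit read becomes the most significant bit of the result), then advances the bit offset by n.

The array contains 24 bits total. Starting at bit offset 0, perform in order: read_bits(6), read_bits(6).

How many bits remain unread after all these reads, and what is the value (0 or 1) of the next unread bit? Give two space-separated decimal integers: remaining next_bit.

Read 1: bits[0:6] width=6 -> value=11 (bin 001011); offset now 6 = byte 0 bit 6; 18 bits remain
Read 2: bits[6:12] width=6 -> value=45 (bin 101101); offset now 12 = byte 1 bit 4; 12 bits remain

Answer: 12 0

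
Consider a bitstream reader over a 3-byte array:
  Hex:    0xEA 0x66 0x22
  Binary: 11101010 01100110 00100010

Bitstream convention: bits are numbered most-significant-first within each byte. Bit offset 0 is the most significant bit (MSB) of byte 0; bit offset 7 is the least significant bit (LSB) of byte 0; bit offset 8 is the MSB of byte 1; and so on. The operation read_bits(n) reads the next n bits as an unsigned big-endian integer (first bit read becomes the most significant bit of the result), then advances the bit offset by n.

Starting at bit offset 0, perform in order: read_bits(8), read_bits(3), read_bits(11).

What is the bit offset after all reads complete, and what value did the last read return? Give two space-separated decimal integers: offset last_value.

Answer: 22 392

Derivation:
Read 1: bits[0:8] width=8 -> value=234 (bin 11101010); offset now 8 = byte 1 bit 0; 16 bits remain
Read 2: bits[8:11] width=3 -> value=3 (bin 011); offset now 11 = byte 1 bit 3; 13 bits remain
Read 3: bits[11:22] width=11 -> value=392 (bin 00110001000); offset now 22 = byte 2 bit 6; 2 bits remain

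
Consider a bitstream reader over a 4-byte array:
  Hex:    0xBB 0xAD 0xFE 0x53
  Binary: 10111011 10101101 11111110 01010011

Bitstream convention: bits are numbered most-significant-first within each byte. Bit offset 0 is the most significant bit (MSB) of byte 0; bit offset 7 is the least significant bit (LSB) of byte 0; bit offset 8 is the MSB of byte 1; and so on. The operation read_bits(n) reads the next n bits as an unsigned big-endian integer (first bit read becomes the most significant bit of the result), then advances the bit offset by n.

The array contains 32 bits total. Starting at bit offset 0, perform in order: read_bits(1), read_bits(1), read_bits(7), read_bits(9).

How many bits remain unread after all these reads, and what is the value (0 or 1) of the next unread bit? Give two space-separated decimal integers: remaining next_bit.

Answer: 14 1

Derivation:
Read 1: bits[0:1] width=1 -> value=1 (bin 1); offset now 1 = byte 0 bit 1; 31 bits remain
Read 2: bits[1:2] width=1 -> value=0 (bin 0); offset now 2 = byte 0 bit 2; 30 bits remain
Read 3: bits[2:9] width=7 -> value=119 (bin 1110111); offset now 9 = byte 1 bit 1; 23 bits remain
Read 4: bits[9:18] width=9 -> value=183 (bin 010110111); offset now 18 = byte 2 bit 2; 14 bits remain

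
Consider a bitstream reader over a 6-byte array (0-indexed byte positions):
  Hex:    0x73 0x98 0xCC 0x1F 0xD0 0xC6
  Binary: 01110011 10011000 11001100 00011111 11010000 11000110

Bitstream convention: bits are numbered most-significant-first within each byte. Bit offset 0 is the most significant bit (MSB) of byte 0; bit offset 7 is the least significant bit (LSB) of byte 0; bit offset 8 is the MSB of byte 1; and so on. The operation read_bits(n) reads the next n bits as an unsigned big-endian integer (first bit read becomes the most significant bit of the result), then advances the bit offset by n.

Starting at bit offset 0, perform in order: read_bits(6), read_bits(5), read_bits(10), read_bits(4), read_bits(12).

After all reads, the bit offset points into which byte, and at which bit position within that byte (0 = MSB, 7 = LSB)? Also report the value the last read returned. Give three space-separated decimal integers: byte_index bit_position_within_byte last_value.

Answer: 4 5 1018

Derivation:
Read 1: bits[0:6] width=6 -> value=28 (bin 011100); offset now 6 = byte 0 bit 6; 42 bits remain
Read 2: bits[6:11] width=5 -> value=28 (bin 11100); offset now 11 = byte 1 bit 3; 37 bits remain
Read 3: bits[11:21] width=10 -> value=793 (bin 1100011001); offset now 21 = byte 2 bit 5; 27 bits remain
Read 4: bits[21:25] width=4 -> value=8 (bin 1000); offset now 25 = byte 3 bit 1; 23 bits remain
Read 5: bits[25:37] width=12 -> value=1018 (bin 001111111010); offset now 37 = byte 4 bit 5; 11 bits remain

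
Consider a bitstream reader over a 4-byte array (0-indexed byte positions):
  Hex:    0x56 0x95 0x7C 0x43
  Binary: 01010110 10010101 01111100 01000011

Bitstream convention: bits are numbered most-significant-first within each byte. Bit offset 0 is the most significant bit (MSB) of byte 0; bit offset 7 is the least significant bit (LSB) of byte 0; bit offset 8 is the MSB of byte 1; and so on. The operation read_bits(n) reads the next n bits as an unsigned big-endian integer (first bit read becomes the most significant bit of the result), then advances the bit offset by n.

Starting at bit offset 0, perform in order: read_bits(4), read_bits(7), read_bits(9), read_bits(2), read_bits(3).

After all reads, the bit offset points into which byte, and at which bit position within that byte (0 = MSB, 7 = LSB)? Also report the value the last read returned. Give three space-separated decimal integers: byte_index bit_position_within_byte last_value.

Read 1: bits[0:4] width=4 -> value=5 (bin 0101); offset now 4 = byte 0 bit 4; 28 bits remain
Read 2: bits[4:11] width=7 -> value=52 (bin 0110100); offset now 11 = byte 1 bit 3; 21 bits remain
Read 3: bits[11:20] width=9 -> value=343 (bin 101010111); offset now 20 = byte 2 bit 4; 12 bits remain
Read 4: bits[20:22] width=2 -> value=3 (bin 11); offset now 22 = byte 2 bit 6; 10 bits remain
Read 5: bits[22:25] width=3 -> value=0 (bin 000); offset now 25 = byte 3 bit 1; 7 bits remain

Answer: 3 1 0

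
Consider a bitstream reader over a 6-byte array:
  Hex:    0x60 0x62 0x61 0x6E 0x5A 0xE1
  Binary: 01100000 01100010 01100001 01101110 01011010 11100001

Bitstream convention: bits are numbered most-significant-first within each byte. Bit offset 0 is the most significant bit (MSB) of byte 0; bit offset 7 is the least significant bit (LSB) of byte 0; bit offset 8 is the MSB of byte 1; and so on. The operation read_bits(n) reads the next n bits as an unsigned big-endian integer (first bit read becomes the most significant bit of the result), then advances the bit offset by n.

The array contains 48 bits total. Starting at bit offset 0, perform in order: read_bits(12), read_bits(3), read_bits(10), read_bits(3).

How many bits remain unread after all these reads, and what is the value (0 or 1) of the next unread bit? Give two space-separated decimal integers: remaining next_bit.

Answer: 20 1

Derivation:
Read 1: bits[0:12] width=12 -> value=1542 (bin 011000000110); offset now 12 = byte 1 bit 4; 36 bits remain
Read 2: bits[12:15] width=3 -> value=1 (bin 001); offset now 15 = byte 1 bit 7; 33 bits remain
Read 3: bits[15:25] width=10 -> value=194 (bin 0011000010); offset now 25 = byte 3 bit 1; 23 bits remain
Read 4: bits[25:28] width=3 -> value=6 (bin 110); offset now 28 = byte 3 bit 4; 20 bits remain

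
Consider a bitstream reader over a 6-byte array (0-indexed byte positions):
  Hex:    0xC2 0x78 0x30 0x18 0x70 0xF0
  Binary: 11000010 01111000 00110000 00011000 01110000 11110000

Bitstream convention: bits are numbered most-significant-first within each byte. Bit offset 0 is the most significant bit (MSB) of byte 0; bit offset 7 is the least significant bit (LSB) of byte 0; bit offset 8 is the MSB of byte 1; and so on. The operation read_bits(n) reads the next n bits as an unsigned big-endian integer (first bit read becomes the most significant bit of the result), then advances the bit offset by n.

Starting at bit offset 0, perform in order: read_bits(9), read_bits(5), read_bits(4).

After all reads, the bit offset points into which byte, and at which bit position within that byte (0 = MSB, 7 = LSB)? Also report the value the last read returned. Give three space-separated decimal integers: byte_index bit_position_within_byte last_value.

Answer: 2 2 0

Derivation:
Read 1: bits[0:9] width=9 -> value=388 (bin 110000100); offset now 9 = byte 1 bit 1; 39 bits remain
Read 2: bits[9:14] width=5 -> value=30 (bin 11110); offset now 14 = byte 1 bit 6; 34 bits remain
Read 3: bits[14:18] width=4 -> value=0 (bin 0000); offset now 18 = byte 2 bit 2; 30 bits remain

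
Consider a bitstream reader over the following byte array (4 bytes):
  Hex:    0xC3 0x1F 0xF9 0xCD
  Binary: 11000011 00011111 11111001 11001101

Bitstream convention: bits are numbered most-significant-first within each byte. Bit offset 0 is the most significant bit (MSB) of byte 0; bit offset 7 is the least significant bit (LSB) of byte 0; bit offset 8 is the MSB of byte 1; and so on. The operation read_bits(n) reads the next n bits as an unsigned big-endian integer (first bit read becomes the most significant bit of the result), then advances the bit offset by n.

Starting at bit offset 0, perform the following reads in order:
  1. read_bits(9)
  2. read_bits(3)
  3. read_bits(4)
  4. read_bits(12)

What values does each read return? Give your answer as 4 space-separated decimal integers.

Read 1: bits[0:9] width=9 -> value=390 (bin 110000110); offset now 9 = byte 1 bit 1; 23 bits remain
Read 2: bits[9:12] width=3 -> value=1 (bin 001); offset now 12 = byte 1 bit 4; 20 bits remain
Read 3: bits[12:16] width=4 -> value=15 (bin 1111); offset now 16 = byte 2 bit 0; 16 bits remain
Read 4: bits[16:28] width=12 -> value=3996 (bin 111110011100); offset now 28 = byte 3 bit 4; 4 bits remain

Answer: 390 1 15 3996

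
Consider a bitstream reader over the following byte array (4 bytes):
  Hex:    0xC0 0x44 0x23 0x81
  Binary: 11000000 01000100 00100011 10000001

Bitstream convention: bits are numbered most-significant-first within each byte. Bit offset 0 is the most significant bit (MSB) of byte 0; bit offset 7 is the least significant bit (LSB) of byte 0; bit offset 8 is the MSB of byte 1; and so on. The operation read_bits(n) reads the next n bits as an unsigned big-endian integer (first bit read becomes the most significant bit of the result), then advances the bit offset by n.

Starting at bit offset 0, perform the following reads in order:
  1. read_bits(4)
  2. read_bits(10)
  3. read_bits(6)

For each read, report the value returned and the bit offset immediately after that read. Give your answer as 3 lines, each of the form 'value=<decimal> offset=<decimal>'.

Read 1: bits[0:4] width=4 -> value=12 (bin 1100); offset now 4 = byte 0 bit 4; 28 bits remain
Read 2: bits[4:14] width=10 -> value=17 (bin 0000010001); offset now 14 = byte 1 bit 6; 18 bits remain
Read 3: bits[14:20] width=6 -> value=2 (bin 000010); offset now 20 = byte 2 bit 4; 12 bits remain

Answer: value=12 offset=4
value=17 offset=14
value=2 offset=20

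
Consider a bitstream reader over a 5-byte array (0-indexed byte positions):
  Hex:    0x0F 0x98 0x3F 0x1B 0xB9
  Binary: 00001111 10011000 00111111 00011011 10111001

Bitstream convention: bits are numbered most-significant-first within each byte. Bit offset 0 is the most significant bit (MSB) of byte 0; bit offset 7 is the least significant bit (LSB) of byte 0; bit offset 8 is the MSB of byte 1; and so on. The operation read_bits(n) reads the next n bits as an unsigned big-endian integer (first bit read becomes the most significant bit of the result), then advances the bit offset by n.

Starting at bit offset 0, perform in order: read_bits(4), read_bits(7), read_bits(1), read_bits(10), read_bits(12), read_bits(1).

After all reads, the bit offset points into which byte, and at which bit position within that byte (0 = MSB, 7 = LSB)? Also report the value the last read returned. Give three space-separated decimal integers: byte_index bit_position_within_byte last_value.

Answer: 4 3 1

Derivation:
Read 1: bits[0:4] width=4 -> value=0 (bin 0000); offset now 4 = byte 0 bit 4; 36 bits remain
Read 2: bits[4:11] width=7 -> value=124 (bin 1111100); offset now 11 = byte 1 bit 3; 29 bits remain
Read 3: bits[11:12] width=1 -> value=1 (bin 1); offset now 12 = byte 1 bit 4; 28 bits remain
Read 4: bits[12:22] width=10 -> value=527 (bin 1000001111); offset now 22 = byte 2 bit 6; 18 bits remain
Read 5: bits[22:34] width=12 -> value=3182 (bin 110001101110); offset now 34 = byte 4 bit 2; 6 bits remain
Read 6: bits[34:35] width=1 -> value=1 (bin 1); offset now 35 = byte 4 bit 3; 5 bits remain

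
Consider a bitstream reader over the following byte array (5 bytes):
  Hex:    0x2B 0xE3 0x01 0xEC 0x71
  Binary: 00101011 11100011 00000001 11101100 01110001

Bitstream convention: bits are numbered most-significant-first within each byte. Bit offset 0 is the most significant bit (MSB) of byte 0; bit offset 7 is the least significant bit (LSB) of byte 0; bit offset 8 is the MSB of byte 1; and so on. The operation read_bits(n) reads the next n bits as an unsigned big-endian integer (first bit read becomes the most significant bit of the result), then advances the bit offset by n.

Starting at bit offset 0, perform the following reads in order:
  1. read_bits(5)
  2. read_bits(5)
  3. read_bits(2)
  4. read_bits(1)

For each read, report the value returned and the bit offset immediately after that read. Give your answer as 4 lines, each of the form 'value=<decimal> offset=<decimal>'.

Read 1: bits[0:5] width=5 -> value=5 (bin 00101); offset now 5 = byte 0 bit 5; 35 bits remain
Read 2: bits[5:10] width=5 -> value=15 (bin 01111); offset now 10 = byte 1 bit 2; 30 bits remain
Read 3: bits[10:12] width=2 -> value=2 (bin 10); offset now 12 = byte 1 bit 4; 28 bits remain
Read 4: bits[12:13] width=1 -> value=0 (bin 0); offset now 13 = byte 1 bit 5; 27 bits remain

Answer: value=5 offset=5
value=15 offset=10
value=2 offset=12
value=0 offset=13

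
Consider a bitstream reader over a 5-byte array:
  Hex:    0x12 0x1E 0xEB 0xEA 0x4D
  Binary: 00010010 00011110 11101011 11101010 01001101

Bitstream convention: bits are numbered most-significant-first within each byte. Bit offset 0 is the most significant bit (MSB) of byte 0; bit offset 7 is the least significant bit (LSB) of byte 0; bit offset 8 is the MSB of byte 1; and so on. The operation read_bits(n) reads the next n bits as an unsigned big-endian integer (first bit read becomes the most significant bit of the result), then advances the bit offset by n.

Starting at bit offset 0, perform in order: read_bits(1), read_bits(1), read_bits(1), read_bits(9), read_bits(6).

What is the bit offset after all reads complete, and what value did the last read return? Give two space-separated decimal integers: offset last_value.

Read 1: bits[0:1] width=1 -> value=0 (bin 0); offset now 1 = byte 0 bit 1; 39 bits remain
Read 2: bits[1:2] width=1 -> value=0 (bin 0); offset now 2 = byte 0 bit 2; 38 bits remain
Read 3: bits[2:3] width=1 -> value=0 (bin 0); offset now 3 = byte 0 bit 3; 37 bits remain
Read 4: bits[3:12] width=9 -> value=289 (bin 100100001); offset now 12 = byte 1 bit 4; 28 bits remain
Read 5: bits[12:18] width=6 -> value=59 (bin 111011); offset now 18 = byte 2 bit 2; 22 bits remain

Answer: 18 59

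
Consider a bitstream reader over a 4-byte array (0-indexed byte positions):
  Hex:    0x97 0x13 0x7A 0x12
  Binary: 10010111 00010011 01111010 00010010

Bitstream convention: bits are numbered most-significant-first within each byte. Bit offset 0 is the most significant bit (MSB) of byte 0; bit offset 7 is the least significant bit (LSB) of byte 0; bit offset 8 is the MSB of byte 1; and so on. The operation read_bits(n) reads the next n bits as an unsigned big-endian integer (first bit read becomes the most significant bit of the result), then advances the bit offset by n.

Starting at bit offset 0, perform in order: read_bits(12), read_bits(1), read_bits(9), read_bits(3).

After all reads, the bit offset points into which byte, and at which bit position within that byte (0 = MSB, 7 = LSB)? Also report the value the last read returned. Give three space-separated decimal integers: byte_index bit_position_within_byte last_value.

Answer: 3 1 4

Derivation:
Read 1: bits[0:12] width=12 -> value=2417 (bin 100101110001); offset now 12 = byte 1 bit 4; 20 bits remain
Read 2: bits[12:13] width=1 -> value=0 (bin 0); offset now 13 = byte 1 bit 5; 19 bits remain
Read 3: bits[13:22] width=9 -> value=222 (bin 011011110); offset now 22 = byte 2 bit 6; 10 bits remain
Read 4: bits[22:25] width=3 -> value=4 (bin 100); offset now 25 = byte 3 bit 1; 7 bits remain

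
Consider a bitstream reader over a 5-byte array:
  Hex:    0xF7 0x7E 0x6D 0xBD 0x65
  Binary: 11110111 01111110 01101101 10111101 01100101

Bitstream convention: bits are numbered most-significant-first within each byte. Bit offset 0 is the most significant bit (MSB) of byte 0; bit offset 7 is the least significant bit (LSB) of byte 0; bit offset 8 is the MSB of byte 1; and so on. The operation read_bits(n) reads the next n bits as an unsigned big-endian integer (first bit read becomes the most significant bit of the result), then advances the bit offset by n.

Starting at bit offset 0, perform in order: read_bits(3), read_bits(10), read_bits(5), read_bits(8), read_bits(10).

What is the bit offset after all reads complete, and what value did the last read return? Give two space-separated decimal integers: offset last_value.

Answer: 36 982

Derivation:
Read 1: bits[0:3] width=3 -> value=7 (bin 111); offset now 3 = byte 0 bit 3; 37 bits remain
Read 2: bits[3:13] width=10 -> value=751 (bin 1011101111); offset now 13 = byte 1 bit 5; 27 bits remain
Read 3: bits[13:18] width=5 -> value=25 (bin 11001); offset now 18 = byte 2 bit 2; 22 bits remain
Read 4: bits[18:26] width=8 -> value=182 (bin 10110110); offset now 26 = byte 3 bit 2; 14 bits remain
Read 5: bits[26:36] width=10 -> value=982 (bin 1111010110); offset now 36 = byte 4 bit 4; 4 bits remain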